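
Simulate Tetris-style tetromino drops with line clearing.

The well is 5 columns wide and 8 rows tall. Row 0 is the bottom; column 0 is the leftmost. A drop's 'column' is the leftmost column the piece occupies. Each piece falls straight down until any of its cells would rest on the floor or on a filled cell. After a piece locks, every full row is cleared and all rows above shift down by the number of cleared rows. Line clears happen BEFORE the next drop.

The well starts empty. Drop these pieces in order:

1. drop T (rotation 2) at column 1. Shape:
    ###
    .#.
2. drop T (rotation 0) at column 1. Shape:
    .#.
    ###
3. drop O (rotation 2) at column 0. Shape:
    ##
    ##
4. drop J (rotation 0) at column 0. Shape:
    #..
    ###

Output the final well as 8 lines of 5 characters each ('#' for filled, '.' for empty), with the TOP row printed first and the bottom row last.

Drop 1: T rot2 at col 1 lands with bottom-row=0; cleared 0 line(s) (total 0); column heights now [0 2 2 2 0], max=2
Drop 2: T rot0 at col 1 lands with bottom-row=2; cleared 0 line(s) (total 0); column heights now [0 3 4 3 0], max=4
Drop 3: O rot2 at col 0 lands with bottom-row=3; cleared 0 line(s) (total 0); column heights now [5 5 4 3 0], max=5
Drop 4: J rot0 at col 0 lands with bottom-row=5; cleared 0 line(s) (total 0); column heights now [7 6 6 3 0], max=7

Answer: .....
#....
###..
##...
###..
.###.
.###.
..#..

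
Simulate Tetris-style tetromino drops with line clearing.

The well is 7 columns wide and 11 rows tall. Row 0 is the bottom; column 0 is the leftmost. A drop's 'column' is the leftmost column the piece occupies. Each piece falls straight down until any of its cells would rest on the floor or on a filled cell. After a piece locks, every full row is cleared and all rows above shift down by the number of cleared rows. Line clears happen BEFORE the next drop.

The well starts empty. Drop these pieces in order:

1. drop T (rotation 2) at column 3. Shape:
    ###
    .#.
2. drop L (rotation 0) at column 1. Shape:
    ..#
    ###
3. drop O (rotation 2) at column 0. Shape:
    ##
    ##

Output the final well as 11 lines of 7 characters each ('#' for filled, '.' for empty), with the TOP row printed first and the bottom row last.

Drop 1: T rot2 at col 3 lands with bottom-row=0; cleared 0 line(s) (total 0); column heights now [0 0 0 2 2 2 0], max=2
Drop 2: L rot0 at col 1 lands with bottom-row=2; cleared 0 line(s) (total 0); column heights now [0 3 3 4 2 2 0], max=4
Drop 3: O rot2 at col 0 lands with bottom-row=3; cleared 0 line(s) (total 0); column heights now [5 5 3 4 2 2 0], max=5

Answer: .......
.......
.......
.......
.......
.......
##.....
##.#...
.###...
...###.
....#..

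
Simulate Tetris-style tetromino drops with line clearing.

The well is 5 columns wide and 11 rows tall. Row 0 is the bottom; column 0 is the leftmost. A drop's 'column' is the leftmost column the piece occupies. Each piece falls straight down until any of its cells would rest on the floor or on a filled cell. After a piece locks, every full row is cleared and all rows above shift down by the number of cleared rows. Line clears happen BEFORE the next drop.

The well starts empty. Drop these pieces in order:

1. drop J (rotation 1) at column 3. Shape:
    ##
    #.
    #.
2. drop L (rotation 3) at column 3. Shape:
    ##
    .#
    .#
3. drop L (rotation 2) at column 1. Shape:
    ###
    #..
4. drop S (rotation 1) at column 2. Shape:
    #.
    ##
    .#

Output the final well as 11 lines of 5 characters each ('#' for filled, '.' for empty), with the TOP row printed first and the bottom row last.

Answer: .....
..#..
..##.
...#.
.###.
.#.##
....#
....#
...##
...#.
...#.

Derivation:
Drop 1: J rot1 at col 3 lands with bottom-row=0; cleared 0 line(s) (total 0); column heights now [0 0 0 3 3], max=3
Drop 2: L rot3 at col 3 lands with bottom-row=3; cleared 0 line(s) (total 0); column heights now [0 0 0 6 6], max=6
Drop 3: L rot2 at col 1 lands with bottom-row=5; cleared 0 line(s) (total 0); column heights now [0 7 7 7 6], max=7
Drop 4: S rot1 at col 2 lands with bottom-row=7; cleared 0 line(s) (total 0); column heights now [0 7 10 9 6], max=10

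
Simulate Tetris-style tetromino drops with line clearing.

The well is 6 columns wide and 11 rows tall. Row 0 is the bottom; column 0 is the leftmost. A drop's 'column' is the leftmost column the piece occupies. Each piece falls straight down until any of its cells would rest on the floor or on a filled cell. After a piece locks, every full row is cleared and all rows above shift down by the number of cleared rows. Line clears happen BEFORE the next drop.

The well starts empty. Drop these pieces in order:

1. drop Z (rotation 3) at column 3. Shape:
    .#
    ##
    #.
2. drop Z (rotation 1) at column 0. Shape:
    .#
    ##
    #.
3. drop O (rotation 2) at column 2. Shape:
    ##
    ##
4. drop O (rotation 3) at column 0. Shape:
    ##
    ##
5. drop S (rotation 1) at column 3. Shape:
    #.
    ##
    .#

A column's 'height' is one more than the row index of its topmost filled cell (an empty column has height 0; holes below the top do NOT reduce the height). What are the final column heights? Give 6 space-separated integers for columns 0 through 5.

Drop 1: Z rot3 at col 3 lands with bottom-row=0; cleared 0 line(s) (total 0); column heights now [0 0 0 2 3 0], max=3
Drop 2: Z rot1 at col 0 lands with bottom-row=0; cleared 0 line(s) (total 0); column heights now [2 3 0 2 3 0], max=3
Drop 3: O rot2 at col 2 lands with bottom-row=2; cleared 0 line(s) (total 0); column heights now [2 3 4 4 3 0], max=4
Drop 4: O rot3 at col 0 lands with bottom-row=3; cleared 0 line(s) (total 0); column heights now [5 5 4 4 3 0], max=5
Drop 5: S rot1 at col 3 lands with bottom-row=3; cleared 0 line(s) (total 0); column heights now [5 5 4 6 5 0], max=6

Answer: 5 5 4 6 5 0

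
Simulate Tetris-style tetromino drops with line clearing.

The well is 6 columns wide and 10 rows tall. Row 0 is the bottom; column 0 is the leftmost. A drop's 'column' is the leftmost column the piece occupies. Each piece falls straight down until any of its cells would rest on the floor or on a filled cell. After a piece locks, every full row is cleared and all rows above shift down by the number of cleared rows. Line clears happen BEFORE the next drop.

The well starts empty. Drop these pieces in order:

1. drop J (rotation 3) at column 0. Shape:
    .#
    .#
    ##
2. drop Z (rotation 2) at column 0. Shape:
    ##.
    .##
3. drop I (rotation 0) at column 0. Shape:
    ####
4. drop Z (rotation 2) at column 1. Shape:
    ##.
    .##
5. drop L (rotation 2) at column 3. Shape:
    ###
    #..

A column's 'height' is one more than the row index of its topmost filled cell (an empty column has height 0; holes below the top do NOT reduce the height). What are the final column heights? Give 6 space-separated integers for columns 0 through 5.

Drop 1: J rot3 at col 0 lands with bottom-row=0; cleared 0 line(s) (total 0); column heights now [1 3 0 0 0 0], max=3
Drop 2: Z rot2 at col 0 lands with bottom-row=3; cleared 0 line(s) (total 0); column heights now [5 5 4 0 0 0], max=5
Drop 3: I rot0 at col 0 lands with bottom-row=5; cleared 0 line(s) (total 0); column heights now [6 6 6 6 0 0], max=6
Drop 4: Z rot2 at col 1 lands with bottom-row=6; cleared 0 line(s) (total 0); column heights now [6 8 8 7 0 0], max=8
Drop 5: L rot2 at col 3 lands with bottom-row=7; cleared 0 line(s) (total 0); column heights now [6 8 8 9 9 9], max=9

Answer: 6 8 8 9 9 9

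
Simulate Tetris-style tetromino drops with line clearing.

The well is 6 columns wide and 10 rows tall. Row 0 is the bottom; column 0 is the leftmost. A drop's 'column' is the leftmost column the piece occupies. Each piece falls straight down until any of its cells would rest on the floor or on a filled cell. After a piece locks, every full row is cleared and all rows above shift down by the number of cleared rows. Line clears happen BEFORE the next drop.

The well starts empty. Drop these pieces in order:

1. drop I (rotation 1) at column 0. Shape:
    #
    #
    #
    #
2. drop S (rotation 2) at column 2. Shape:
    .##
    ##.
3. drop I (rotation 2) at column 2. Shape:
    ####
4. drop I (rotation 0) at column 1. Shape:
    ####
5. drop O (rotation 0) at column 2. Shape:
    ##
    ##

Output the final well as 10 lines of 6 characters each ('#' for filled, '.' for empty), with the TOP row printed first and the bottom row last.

Drop 1: I rot1 at col 0 lands with bottom-row=0; cleared 0 line(s) (total 0); column heights now [4 0 0 0 0 0], max=4
Drop 2: S rot2 at col 2 lands with bottom-row=0; cleared 0 line(s) (total 0); column heights now [4 0 1 2 2 0], max=4
Drop 3: I rot2 at col 2 lands with bottom-row=2; cleared 0 line(s) (total 0); column heights now [4 0 3 3 3 3], max=4
Drop 4: I rot0 at col 1 lands with bottom-row=3; cleared 0 line(s) (total 0); column heights now [4 4 4 4 4 3], max=4
Drop 5: O rot0 at col 2 lands with bottom-row=4; cleared 0 line(s) (total 0); column heights now [4 4 6 6 4 3], max=6

Answer: ......
......
......
......
..##..
..##..
#####.
#.####
#..##.
#.##..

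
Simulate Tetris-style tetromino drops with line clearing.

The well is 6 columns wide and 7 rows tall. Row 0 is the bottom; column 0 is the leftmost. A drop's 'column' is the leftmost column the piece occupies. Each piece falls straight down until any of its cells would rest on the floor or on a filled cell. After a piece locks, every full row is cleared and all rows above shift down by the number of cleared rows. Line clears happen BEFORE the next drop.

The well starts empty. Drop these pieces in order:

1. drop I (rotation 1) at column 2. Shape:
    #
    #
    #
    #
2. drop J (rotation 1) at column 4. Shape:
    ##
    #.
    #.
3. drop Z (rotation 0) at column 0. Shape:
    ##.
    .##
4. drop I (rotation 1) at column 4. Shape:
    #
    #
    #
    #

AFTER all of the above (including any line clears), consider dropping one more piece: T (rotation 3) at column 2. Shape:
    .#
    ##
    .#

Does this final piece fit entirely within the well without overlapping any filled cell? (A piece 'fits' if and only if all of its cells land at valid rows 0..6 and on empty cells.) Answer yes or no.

Answer: yes

Derivation:
Drop 1: I rot1 at col 2 lands with bottom-row=0; cleared 0 line(s) (total 0); column heights now [0 0 4 0 0 0], max=4
Drop 2: J rot1 at col 4 lands with bottom-row=0; cleared 0 line(s) (total 0); column heights now [0 0 4 0 3 3], max=4
Drop 3: Z rot0 at col 0 lands with bottom-row=4; cleared 0 line(s) (total 0); column heights now [6 6 5 0 3 3], max=6
Drop 4: I rot1 at col 4 lands with bottom-row=3; cleared 0 line(s) (total 0); column heights now [6 6 5 0 7 3], max=7
Test piece T rot3 at col 2 (width 2): heights before test = [6 6 5 0 7 3]; fits = True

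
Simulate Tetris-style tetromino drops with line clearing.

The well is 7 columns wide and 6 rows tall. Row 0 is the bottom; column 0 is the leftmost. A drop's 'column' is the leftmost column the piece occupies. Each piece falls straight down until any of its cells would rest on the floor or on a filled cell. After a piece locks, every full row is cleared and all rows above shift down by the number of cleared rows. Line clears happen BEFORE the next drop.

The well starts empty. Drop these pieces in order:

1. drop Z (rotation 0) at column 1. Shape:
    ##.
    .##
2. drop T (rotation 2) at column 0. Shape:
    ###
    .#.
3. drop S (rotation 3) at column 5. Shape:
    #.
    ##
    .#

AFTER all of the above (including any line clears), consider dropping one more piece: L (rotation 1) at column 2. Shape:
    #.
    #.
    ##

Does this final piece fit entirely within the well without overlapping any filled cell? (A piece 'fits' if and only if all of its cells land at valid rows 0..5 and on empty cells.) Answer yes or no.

Answer: no

Derivation:
Drop 1: Z rot0 at col 1 lands with bottom-row=0; cleared 0 line(s) (total 0); column heights now [0 2 2 1 0 0 0], max=2
Drop 2: T rot2 at col 0 lands with bottom-row=2; cleared 0 line(s) (total 0); column heights now [4 4 4 1 0 0 0], max=4
Drop 3: S rot3 at col 5 lands with bottom-row=0; cleared 0 line(s) (total 0); column heights now [4 4 4 1 0 3 2], max=4
Test piece L rot1 at col 2 (width 2): heights before test = [4 4 4 1 0 3 2]; fits = False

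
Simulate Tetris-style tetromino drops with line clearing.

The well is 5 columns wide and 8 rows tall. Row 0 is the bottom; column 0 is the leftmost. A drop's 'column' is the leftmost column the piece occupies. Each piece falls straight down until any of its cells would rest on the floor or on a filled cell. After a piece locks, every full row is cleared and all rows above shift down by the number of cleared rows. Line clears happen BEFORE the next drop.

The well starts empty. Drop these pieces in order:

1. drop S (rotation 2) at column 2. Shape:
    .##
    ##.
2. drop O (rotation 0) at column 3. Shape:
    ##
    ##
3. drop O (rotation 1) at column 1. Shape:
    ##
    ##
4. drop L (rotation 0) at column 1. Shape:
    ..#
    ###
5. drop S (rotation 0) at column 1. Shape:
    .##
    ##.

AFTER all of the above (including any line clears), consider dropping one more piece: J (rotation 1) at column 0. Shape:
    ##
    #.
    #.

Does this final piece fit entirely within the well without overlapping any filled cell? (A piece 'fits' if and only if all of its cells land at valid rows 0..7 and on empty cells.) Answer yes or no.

Drop 1: S rot2 at col 2 lands with bottom-row=0; cleared 0 line(s) (total 0); column heights now [0 0 1 2 2], max=2
Drop 2: O rot0 at col 3 lands with bottom-row=2; cleared 0 line(s) (total 0); column heights now [0 0 1 4 4], max=4
Drop 3: O rot1 at col 1 lands with bottom-row=1; cleared 0 line(s) (total 0); column heights now [0 3 3 4 4], max=4
Drop 4: L rot0 at col 1 lands with bottom-row=4; cleared 0 line(s) (total 0); column heights now [0 5 5 6 4], max=6
Drop 5: S rot0 at col 1 lands with bottom-row=5; cleared 0 line(s) (total 0); column heights now [0 6 7 7 4], max=7
Test piece J rot1 at col 0 (width 2): heights before test = [0 6 7 7 4]; fits = True

Answer: yes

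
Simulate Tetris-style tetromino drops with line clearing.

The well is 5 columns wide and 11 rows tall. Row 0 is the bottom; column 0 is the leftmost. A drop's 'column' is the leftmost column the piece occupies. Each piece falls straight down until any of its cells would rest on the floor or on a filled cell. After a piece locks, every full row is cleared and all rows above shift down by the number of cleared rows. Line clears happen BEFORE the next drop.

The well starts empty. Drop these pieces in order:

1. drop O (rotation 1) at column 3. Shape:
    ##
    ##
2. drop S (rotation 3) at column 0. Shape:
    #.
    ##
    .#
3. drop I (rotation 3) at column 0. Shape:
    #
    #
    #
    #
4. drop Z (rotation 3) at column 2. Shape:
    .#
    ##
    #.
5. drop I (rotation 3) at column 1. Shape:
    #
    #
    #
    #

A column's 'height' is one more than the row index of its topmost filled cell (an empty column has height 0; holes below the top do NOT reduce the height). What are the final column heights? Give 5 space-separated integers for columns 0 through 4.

Drop 1: O rot1 at col 3 lands with bottom-row=0; cleared 0 line(s) (total 0); column heights now [0 0 0 2 2], max=2
Drop 2: S rot3 at col 0 lands with bottom-row=0; cleared 0 line(s) (total 0); column heights now [3 2 0 2 2], max=3
Drop 3: I rot3 at col 0 lands with bottom-row=3; cleared 0 line(s) (total 0); column heights now [7 2 0 2 2], max=7
Drop 4: Z rot3 at col 2 lands with bottom-row=1; cleared 1 line(s) (total 1); column heights now [6 1 2 3 1], max=6
Drop 5: I rot3 at col 1 lands with bottom-row=1; cleared 0 line(s) (total 1); column heights now [6 5 2 3 1], max=6

Answer: 6 5 2 3 1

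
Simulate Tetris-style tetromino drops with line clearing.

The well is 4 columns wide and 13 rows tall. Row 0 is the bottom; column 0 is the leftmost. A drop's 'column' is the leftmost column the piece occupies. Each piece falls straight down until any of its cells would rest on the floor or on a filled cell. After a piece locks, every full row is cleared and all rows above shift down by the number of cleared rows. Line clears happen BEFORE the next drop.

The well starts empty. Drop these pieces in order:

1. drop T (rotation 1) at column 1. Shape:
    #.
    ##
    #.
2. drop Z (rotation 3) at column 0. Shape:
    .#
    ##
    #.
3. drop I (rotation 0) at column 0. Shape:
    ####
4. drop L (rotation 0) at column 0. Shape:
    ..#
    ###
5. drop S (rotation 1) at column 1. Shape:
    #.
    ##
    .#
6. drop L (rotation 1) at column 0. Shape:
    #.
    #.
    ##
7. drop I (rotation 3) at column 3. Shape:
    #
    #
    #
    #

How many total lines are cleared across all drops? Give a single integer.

Drop 1: T rot1 at col 1 lands with bottom-row=0; cleared 0 line(s) (total 0); column heights now [0 3 2 0], max=3
Drop 2: Z rot3 at col 0 lands with bottom-row=2; cleared 0 line(s) (total 0); column heights now [4 5 2 0], max=5
Drop 3: I rot0 at col 0 lands with bottom-row=5; cleared 1 line(s) (total 1); column heights now [4 5 2 0], max=5
Drop 4: L rot0 at col 0 lands with bottom-row=5; cleared 0 line(s) (total 1); column heights now [6 6 7 0], max=7
Drop 5: S rot1 at col 1 lands with bottom-row=7; cleared 0 line(s) (total 1); column heights now [6 10 9 0], max=10
Drop 6: L rot1 at col 0 lands with bottom-row=10; cleared 0 line(s) (total 1); column heights now [13 11 9 0], max=13
Drop 7: I rot3 at col 3 lands with bottom-row=0; cleared 0 line(s) (total 1); column heights now [13 11 9 4], max=13

Answer: 1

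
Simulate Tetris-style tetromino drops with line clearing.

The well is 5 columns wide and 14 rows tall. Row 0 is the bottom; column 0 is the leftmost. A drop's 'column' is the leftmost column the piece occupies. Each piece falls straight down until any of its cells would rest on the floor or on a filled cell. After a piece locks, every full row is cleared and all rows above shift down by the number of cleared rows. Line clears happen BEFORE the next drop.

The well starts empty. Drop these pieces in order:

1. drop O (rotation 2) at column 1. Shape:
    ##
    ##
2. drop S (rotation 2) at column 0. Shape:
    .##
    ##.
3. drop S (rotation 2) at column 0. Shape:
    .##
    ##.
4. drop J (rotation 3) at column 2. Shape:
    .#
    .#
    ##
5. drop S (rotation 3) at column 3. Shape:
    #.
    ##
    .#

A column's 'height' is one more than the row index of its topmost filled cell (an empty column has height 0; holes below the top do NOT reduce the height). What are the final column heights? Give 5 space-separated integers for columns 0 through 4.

Drop 1: O rot2 at col 1 lands with bottom-row=0; cleared 0 line(s) (total 0); column heights now [0 2 2 0 0], max=2
Drop 2: S rot2 at col 0 lands with bottom-row=2; cleared 0 line(s) (total 0); column heights now [3 4 4 0 0], max=4
Drop 3: S rot2 at col 0 lands with bottom-row=4; cleared 0 line(s) (total 0); column heights now [5 6 6 0 0], max=6
Drop 4: J rot3 at col 2 lands with bottom-row=6; cleared 0 line(s) (total 0); column heights now [5 6 7 9 0], max=9
Drop 5: S rot3 at col 3 lands with bottom-row=8; cleared 0 line(s) (total 0); column heights now [5 6 7 11 10], max=11

Answer: 5 6 7 11 10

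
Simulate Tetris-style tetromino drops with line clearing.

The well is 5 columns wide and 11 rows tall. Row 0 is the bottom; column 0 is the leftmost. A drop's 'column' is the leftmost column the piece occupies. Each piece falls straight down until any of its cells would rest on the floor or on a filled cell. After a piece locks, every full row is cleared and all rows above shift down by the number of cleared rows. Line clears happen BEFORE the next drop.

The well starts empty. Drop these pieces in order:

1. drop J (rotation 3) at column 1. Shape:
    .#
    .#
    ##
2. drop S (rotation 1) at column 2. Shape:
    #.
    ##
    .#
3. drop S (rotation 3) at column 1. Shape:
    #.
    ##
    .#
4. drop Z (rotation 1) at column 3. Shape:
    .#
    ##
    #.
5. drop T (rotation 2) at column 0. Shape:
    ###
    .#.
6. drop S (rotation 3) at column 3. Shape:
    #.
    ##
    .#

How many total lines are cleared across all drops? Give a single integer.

Answer: 0

Derivation:
Drop 1: J rot3 at col 1 lands with bottom-row=0; cleared 0 line(s) (total 0); column heights now [0 1 3 0 0], max=3
Drop 2: S rot1 at col 2 lands with bottom-row=2; cleared 0 line(s) (total 0); column heights now [0 1 5 4 0], max=5
Drop 3: S rot3 at col 1 lands with bottom-row=5; cleared 0 line(s) (total 0); column heights now [0 8 7 4 0], max=8
Drop 4: Z rot1 at col 3 lands with bottom-row=4; cleared 0 line(s) (total 0); column heights now [0 8 7 6 7], max=8
Drop 5: T rot2 at col 0 lands with bottom-row=8; cleared 0 line(s) (total 0); column heights now [10 10 10 6 7], max=10
Drop 6: S rot3 at col 3 lands with bottom-row=7; cleared 0 line(s) (total 0); column heights now [10 10 10 10 9], max=10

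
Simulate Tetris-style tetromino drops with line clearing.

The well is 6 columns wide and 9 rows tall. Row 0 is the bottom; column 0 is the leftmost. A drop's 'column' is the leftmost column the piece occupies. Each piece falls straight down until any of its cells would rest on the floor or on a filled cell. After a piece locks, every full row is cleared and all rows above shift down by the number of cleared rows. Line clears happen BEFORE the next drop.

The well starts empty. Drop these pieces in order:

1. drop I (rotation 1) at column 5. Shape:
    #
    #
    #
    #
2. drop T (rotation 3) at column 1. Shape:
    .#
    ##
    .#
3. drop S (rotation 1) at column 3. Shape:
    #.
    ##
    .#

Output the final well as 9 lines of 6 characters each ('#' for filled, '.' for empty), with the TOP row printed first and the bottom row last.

Answer: ......
......
......
......
......
.....#
..##.#
.#####
..#.##

Derivation:
Drop 1: I rot1 at col 5 lands with bottom-row=0; cleared 0 line(s) (total 0); column heights now [0 0 0 0 0 4], max=4
Drop 2: T rot3 at col 1 lands with bottom-row=0; cleared 0 line(s) (total 0); column heights now [0 2 3 0 0 4], max=4
Drop 3: S rot1 at col 3 lands with bottom-row=0; cleared 0 line(s) (total 0); column heights now [0 2 3 3 2 4], max=4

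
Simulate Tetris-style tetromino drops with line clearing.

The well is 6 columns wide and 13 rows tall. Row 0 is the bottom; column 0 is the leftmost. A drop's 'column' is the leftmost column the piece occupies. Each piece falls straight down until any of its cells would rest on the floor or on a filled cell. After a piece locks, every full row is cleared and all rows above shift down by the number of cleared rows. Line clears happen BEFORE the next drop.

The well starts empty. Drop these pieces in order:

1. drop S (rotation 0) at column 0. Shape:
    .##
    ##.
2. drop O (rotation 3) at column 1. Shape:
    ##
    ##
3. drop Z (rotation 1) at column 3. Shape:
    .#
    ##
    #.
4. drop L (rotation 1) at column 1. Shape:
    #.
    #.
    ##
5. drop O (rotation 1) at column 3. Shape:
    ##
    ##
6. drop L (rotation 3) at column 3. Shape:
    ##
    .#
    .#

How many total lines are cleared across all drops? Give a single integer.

Drop 1: S rot0 at col 0 lands with bottom-row=0; cleared 0 line(s) (total 0); column heights now [1 2 2 0 0 0], max=2
Drop 2: O rot3 at col 1 lands with bottom-row=2; cleared 0 line(s) (total 0); column heights now [1 4 4 0 0 0], max=4
Drop 3: Z rot1 at col 3 lands with bottom-row=0; cleared 0 line(s) (total 0); column heights now [1 4 4 2 3 0], max=4
Drop 4: L rot1 at col 1 lands with bottom-row=4; cleared 0 line(s) (total 0); column heights now [1 7 5 2 3 0], max=7
Drop 5: O rot1 at col 3 lands with bottom-row=3; cleared 0 line(s) (total 0); column heights now [1 7 5 5 5 0], max=7
Drop 6: L rot3 at col 3 lands with bottom-row=5; cleared 0 line(s) (total 0); column heights now [1 7 5 8 8 0], max=8

Answer: 0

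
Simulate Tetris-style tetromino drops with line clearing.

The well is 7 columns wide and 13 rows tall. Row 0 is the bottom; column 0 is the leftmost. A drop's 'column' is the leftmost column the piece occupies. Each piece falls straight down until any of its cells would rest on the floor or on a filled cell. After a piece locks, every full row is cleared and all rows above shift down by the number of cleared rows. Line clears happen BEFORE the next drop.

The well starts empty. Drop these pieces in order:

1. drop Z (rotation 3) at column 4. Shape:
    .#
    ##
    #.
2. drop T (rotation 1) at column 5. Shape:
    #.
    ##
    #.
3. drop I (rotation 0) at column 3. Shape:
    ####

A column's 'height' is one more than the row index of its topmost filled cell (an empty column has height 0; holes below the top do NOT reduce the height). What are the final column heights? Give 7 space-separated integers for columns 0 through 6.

Drop 1: Z rot3 at col 4 lands with bottom-row=0; cleared 0 line(s) (total 0); column heights now [0 0 0 0 2 3 0], max=3
Drop 2: T rot1 at col 5 lands with bottom-row=3; cleared 0 line(s) (total 0); column heights now [0 0 0 0 2 6 5], max=6
Drop 3: I rot0 at col 3 lands with bottom-row=6; cleared 0 line(s) (total 0); column heights now [0 0 0 7 7 7 7], max=7

Answer: 0 0 0 7 7 7 7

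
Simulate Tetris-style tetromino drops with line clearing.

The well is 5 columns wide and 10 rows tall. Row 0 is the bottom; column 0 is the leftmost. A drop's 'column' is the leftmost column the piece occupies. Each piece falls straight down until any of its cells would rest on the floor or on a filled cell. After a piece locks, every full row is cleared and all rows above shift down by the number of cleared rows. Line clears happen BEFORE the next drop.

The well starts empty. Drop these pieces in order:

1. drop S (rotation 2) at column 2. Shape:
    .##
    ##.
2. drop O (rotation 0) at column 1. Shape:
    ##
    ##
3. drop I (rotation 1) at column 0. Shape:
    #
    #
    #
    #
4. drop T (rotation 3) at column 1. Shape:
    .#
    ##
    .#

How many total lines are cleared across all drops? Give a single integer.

Answer: 1

Derivation:
Drop 1: S rot2 at col 2 lands with bottom-row=0; cleared 0 line(s) (total 0); column heights now [0 0 1 2 2], max=2
Drop 2: O rot0 at col 1 lands with bottom-row=1; cleared 0 line(s) (total 0); column heights now [0 3 3 2 2], max=3
Drop 3: I rot1 at col 0 lands with bottom-row=0; cleared 1 line(s) (total 1); column heights now [3 2 2 1 0], max=3
Drop 4: T rot3 at col 1 lands with bottom-row=2; cleared 0 line(s) (total 1); column heights now [3 4 5 1 0], max=5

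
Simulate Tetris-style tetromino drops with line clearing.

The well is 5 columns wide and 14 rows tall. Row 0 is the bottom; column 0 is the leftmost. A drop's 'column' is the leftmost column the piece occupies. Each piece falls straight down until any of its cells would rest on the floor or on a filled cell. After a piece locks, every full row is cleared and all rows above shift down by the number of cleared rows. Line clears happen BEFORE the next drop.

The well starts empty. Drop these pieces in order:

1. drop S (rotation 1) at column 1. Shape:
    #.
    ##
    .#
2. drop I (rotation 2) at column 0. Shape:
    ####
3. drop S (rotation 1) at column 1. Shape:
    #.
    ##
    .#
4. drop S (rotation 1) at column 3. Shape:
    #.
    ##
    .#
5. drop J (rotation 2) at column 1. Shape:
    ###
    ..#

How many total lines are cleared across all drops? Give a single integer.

Drop 1: S rot1 at col 1 lands with bottom-row=0; cleared 0 line(s) (total 0); column heights now [0 3 2 0 0], max=3
Drop 2: I rot2 at col 0 lands with bottom-row=3; cleared 0 line(s) (total 0); column heights now [4 4 4 4 0], max=4
Drop 3: S rot1 at col 1 lands with bottom-row=4; cleared 0 line(s) (total 0); column heights now [4 7 6 4 0], max=7
Drop 4: S rot1 at col 3 lands with bottom-row=3; cleared 1 line(s) (total 1); column heights now [0 6 5 5 4], max=6
Drop 5: J rot2 at col 1 lands with bottom-row=5; cleared 0 line(s) (total 1); column heights now [0 7 7 7 4], max=7

Answer: 1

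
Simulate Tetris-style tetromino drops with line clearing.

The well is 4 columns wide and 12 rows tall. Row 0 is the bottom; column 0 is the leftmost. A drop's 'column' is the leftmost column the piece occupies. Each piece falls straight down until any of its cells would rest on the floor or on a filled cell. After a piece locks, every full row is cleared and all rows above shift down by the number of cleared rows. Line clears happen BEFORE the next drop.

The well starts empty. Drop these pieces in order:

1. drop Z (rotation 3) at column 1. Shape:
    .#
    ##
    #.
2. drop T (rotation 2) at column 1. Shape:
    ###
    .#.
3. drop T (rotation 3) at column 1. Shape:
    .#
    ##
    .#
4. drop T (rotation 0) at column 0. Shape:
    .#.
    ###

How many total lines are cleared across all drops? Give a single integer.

Drop 1: Z rot3 at col 1 lands with bottom-row=0; cleared 0 line(s) (total 0); column heights now [0 2 3 0], max=3
Drop 2: T rot2 at col 1 lands with bottom-row=3; cleared 0 line(s) (total 0); column heights now [0 5 5 5], max=5
Drop 3: T rot3 at col 1 lands with bottom-row=5; cleared 0 line(s) (total 0); column heights now [0 7 8 5], max=8
Drop 4: T rot0 at col 0 lands with bottom-row=8; cleared 0 line(s) (total 0); column heights now [9 10 9 5], max=10

Answer: 0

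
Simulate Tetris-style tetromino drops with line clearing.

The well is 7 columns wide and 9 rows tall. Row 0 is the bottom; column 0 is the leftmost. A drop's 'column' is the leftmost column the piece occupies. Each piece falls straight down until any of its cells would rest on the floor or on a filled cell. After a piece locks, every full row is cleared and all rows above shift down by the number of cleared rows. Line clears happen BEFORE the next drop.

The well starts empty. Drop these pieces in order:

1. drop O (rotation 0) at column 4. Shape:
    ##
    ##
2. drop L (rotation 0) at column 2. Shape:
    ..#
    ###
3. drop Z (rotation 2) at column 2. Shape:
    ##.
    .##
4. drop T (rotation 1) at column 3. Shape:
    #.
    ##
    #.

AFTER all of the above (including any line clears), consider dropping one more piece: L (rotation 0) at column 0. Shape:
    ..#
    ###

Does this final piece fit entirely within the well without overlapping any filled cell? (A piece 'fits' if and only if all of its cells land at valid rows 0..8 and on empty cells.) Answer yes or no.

Drop 1: O rot0 at col 4 lands with bottom-row=0; cleared 0 line(s) (total 0); column heights now [0 0 0 0 2 2 0], max=2
Drop 2: L rot0 at col 2 lands with bottom-row=2; cleared 0 line(s) (total 0); column heights now [0 0 3 3 4 2 0], max=4
Drop 3: Z rot2 at col 2 lands with bottom-row=4; cleared 0 line(s) (total 0); column heights now [0 0 6 6 5 2 0], max=6
Drop 4: T rot1 at col 3 lands with bottom-row=6; cleared 0 line(s) (total 0); column heights now [0 0 6 9 8 2 0], max=9
Test piece L rot0 at col 0 (width 3): heights before test = [0 0 6 9 8 2 0]; fits = True

Answer: yes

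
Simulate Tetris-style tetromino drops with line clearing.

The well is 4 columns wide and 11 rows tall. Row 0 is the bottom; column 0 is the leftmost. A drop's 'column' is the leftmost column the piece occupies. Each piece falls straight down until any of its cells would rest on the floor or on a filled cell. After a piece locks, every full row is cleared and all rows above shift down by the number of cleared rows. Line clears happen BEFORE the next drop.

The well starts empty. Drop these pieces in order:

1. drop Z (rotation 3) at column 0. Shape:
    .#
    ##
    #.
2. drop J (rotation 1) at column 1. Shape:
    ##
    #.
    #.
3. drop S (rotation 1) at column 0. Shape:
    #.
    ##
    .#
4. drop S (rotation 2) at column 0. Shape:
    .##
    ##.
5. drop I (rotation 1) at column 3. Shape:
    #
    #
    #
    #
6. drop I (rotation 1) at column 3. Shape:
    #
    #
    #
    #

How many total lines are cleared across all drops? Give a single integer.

Answer: 0

Derivation:
Drop 1: Z rot3 at col 0 lands with bottom-row=0; cleared 0 line(s) (total 0); column heights now [2 3 0 0], max=3
Drop 2: J rot1 at col 1 lands with bottom-row=3; cleared 0 line(s) (total 0); column heights now [2 6 6 0], max=6
Drop 3: S rot1 at col 0 lands with bottom-row=6; cleared 0 line(s) (total 0); column heights now [9 8 6 0], max=9
Drop 4: S rot2 at col 0 lands with bottom-row=9; cleared 0 line(s) (total 0); column heights now [10 11 11 0], max=11
Drop 5: I rot1 at col 3 lands with bottom-row=0; cleared 0 line(s) (total 0); column heights now [10 11 11 4], max=11
Drop 6: I rot1 at col 3 lands with bottom-row=4; cleared 0 line(s) (total 0); column heights now [10 11 11 8], max=11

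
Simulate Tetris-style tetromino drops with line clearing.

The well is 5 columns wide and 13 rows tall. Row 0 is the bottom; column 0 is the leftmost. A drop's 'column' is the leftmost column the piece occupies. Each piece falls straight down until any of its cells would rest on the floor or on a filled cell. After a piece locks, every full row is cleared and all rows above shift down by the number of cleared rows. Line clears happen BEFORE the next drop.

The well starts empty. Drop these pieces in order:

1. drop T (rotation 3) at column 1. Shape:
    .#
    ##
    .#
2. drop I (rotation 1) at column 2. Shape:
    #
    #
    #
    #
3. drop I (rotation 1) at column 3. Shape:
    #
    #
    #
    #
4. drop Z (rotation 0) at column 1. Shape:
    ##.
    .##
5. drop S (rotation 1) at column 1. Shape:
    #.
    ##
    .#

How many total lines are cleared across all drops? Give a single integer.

Drop 1: T rot3 at col 1 lands with bottom-row=0; cleared 0 line(s) (total 0); column heights now [0 2 3 0 0], max=3
Drop 2: I rot1 at col 2 lands with bottom-row=3; cleared 0 line(s) (total 0); column heights now [0 2 7 0 0], max=7
Drop 3: I rot1 at col 3 lands with bottom-row=0; cleared 0 line(s) (total 0); column heights now [0 2 7 4 0], max=7
Drop 4: Z rot0 at col 1 lands with bottom-row=7; cleared 0 line(s) (total 0); column heights now [0 9 9 8 0], max=9
Drop 5: S rot1 at col 1 lands with bottom-row=9; cleared 0 line(s) (total 0); column heights now [0 12 11 8 0], max=12

Answer: 0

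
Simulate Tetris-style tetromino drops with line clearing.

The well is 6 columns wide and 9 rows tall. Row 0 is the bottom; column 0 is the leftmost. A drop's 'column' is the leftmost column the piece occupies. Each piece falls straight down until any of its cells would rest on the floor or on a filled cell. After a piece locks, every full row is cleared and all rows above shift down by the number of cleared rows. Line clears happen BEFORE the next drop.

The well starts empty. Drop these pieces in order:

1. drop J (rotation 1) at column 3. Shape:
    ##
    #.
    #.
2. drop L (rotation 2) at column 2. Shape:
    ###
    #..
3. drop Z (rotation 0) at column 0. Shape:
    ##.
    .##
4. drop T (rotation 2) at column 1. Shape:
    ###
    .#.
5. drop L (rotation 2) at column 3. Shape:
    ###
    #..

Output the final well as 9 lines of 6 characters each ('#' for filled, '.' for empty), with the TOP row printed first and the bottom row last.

Drop 1: J rot1 at col 3 lands with bottom-row=0; cleared 0 line(s) (total 0); column heights now [0 0 0 3 3 0], max=3
Drop 2: L rot2 at col 2 lands with bottom-row=2; cleared 0 line(s) (total 0); column heights now [0 0 4 4 4 0], max=4
Drop 3: Z rot0 at col 0 lands with bottom-row=4; cleared 0 line(s) (total 0); column heights now [6 6 5 4 4 0], max=6
Drop 4: T rot2 at col 1 lands with bottom-row=5; cleared 0 line(s) (total 0); column heights now [6 7 7 7 4 0], max=7
Drop 5: L rot2 at col 3 lands with bottom-row=7; cleared 0 line(s) (total 0); column heights now [6 7 7 9 9 9], max=9

Answer: ...###
...#..
.###..
###...
.##...
..###.
..###.
...#..
...#..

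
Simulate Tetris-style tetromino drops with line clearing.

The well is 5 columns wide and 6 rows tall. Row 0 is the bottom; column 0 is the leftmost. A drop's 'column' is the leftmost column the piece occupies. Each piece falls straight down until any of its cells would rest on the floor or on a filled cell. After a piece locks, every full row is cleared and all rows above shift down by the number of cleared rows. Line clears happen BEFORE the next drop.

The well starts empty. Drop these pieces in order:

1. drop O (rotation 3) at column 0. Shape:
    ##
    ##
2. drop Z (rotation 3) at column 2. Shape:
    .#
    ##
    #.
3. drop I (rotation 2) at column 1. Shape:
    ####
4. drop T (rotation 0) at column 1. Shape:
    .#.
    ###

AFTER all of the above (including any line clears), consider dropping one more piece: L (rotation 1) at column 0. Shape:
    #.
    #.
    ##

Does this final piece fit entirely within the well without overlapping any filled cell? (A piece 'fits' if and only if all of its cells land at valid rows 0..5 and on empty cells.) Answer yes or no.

Answer: no

Derivation:
Drop 1: O rot3 at col 0 lands with bottom-row=0; cleared 0 line(s) (total 0); column heights now [2 2 0 0 0], max=2
Drop 2: Z rot3 at col 2 lands with bottom-row=0; cleared 0 line(s) (total 0); column heights now [2 2 2 3 0], max=3
Drop 3: I rot2 at col 1 lands with bottom-row=3; cleared 0 line(s) (total 0); column heights now [2 4 4 4 4], max=4
Drop 4: T rot0 at col 1 lands with bottom-row=4; cleared 0 line(s) (total 0); column heights now [2 5 6 5 4], max=6
Test piece L rot1 at col 0 (width 2): heights before test = [2 5 6 5 4]; fits = False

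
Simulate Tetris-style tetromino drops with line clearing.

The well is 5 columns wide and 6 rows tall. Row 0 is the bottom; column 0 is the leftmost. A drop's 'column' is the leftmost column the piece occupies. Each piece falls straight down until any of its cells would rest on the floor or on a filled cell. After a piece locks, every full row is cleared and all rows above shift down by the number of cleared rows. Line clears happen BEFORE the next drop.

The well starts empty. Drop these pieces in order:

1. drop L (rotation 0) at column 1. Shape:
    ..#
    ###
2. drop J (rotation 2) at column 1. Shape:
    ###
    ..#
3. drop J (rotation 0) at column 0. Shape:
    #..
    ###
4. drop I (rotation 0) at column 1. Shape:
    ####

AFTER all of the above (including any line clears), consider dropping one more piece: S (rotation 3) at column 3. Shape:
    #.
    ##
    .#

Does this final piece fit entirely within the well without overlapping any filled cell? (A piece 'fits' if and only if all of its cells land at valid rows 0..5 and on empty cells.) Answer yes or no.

Drop 1: L rot0 at col 1 lands with bottom-row=0; cleared 0 line(s) (total 0); column heights now [0 1 1 2 0], max=2
Drop 2: J rot2 at col 1 lands with bottom-row=2; cleared 0 line(s) (total 0); column heights now [0 4 4 4 0], max=4
Drop 3: J rot0 at col 0 lands with bottom-row=4; cleared 0 line(s) (total 0); column heights now [6 5 5 4 0], max=6
Drop 4: I rot0 at col 1 lands with bottom-row=5; cleared 1 line(s) (total 1); column heights now [5 5 5 4 0], max=5
Test piece S rot3 at col 3 (width 2): heights before test = [5 5 5 4 0]; fits = True

Answer: yes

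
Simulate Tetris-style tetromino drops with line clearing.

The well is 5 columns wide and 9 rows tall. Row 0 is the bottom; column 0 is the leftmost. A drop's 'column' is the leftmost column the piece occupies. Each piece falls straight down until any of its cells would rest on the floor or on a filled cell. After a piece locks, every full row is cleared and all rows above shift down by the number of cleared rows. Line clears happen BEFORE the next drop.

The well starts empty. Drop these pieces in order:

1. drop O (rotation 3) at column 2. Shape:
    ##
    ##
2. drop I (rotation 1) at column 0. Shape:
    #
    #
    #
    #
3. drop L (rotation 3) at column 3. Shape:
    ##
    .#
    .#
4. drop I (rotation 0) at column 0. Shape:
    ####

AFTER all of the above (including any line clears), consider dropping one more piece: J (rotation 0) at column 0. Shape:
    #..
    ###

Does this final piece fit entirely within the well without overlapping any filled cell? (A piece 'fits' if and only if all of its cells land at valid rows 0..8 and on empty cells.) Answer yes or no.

Drop 1: O rot3 at col 2 lands with bottom-row=0; cleared 0 line(s) (total 0); column heights now [0 0 2 2 0], max=2
Drop 2: I rot1 at col 0 lands with bottom-row=0; cleared 0 line(s) (total 0); column heights now [4 0 2 2 0], max=4
Drop 3: L rot3 at col 3 lands with bottom-row=0; cleared 0 line(s) (total 0); column heights now [4 0 2 3 3], max=4
Drop 4: I rot0 at col 0 lands with bottom-row=4; cleared 0 line(s) (total 0); column heights now [5 5 5 5 3], max=5
Test piece J rot0 at col 0 (width 3): heights before test = [5 5 5 5 3]; fits = True

Answer: yes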